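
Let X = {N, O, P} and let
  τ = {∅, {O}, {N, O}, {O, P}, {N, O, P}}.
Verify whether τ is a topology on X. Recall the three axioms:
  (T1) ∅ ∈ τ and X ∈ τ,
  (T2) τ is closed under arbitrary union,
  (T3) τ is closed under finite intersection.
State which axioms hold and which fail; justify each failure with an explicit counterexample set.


τ IS a topology on X.

Axiom (T1): ∅ ∈ τ? Yes; X ∈ τ? Yes.
Axiom (T2/T3): check pairwise unions and intersections of members of τ.
All pairwise intersections and unions checked — each lies in τ. Therefore τ satisfies (T1), (T2), (T3): it IS a topology on X.


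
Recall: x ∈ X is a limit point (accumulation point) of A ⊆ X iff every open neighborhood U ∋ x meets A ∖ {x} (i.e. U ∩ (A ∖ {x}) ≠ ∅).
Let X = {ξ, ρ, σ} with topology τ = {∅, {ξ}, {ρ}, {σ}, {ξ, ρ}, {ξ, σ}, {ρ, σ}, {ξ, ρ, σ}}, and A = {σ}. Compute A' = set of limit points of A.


A' = ∅

For each x ∈ X, list the open sets U ∈ τ with x ∈ U, then check whether U ∩ (A ∖ {x}) ≠ ∅ for every such U.
  x = ξ: open {ξ} ∋ x has {ξ} ∩ (A ∖ {ξ}) = ∅, so x is NOT a limit point.
  x = ρ: open {ρ} ∋ x has {ρ} ∩ (A ∖ {ρ}) = ∅, so x is NOT a limit point.
  x = σ: open {σ} ∋ x has {σ} ∩ (A ∖ {σ}) = ∅, so x is NOT a limit point.
Collecting: A' = ∅.


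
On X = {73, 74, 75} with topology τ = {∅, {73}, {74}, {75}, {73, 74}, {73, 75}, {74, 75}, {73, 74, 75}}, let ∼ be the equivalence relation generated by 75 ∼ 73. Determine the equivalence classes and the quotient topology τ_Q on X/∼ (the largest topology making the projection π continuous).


X/∼ = {[73=75], [74]}; |τ_Q| = 4.

Equivalence classes: [73=75], [74].
Quotient map π: X → X/∼ sends 73 ↦ [73=75], 74 ↦ [74], 75 ↦ [73=75].
For each subset V ⊆ X/∼, compute π^{-1}(V) ⊆ X and check whether π^{-1}(V) ∈ τ. V is open in τ_Q iff π^{-1}(V) ∈ τ.
  V = {}: π^{-1}(V) = ∅ ∈ τ ✓.
  V = {[73=75]}: π^{-1}(V) = {73, 75} ∈ τ ✓.
  V = {[74]}: π^{-1}(V) = {74} ∈ τ ✓.
  V = {[73=75], [74]}: π^{-1}(V) = {73, 74, 75} ∈ τ ✓.
Open sets in the quotient: τ_Q = {{}, {[73=75]}, {[74]}, {[73=75], [74]}} (4 elements).


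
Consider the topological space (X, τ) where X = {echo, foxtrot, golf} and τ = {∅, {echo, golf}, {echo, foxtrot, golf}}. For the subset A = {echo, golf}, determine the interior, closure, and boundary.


int(A) = {echo, golf}, cl(A) = {echo, foxtrot, golf}, ∂A = {foxtrot}.

Closed sets in (X, τ) are complements of opens:
  closed(X, τ) = {∅, {foxtrot}, {echo, foxtrot, golf}}.
int(A) = ⋃ {U ∈ τ : U ⊆ A}. Opens contained in A: ∅, {echo, golf}.
Taking the union of these: int(A) = {echo, golf}.
cl(A) = ⋂ {C closed : A ⊆ C}. Closed sets containing A: {echo, foxtrot, golf}.
Intersecting these: cl(A) = {echo, foxtrot, golf}.
∂A = cl(A) ∖ int(A) = {echo, foxtrot, golf} ∖ {echo, golf} = {foxtrot}.


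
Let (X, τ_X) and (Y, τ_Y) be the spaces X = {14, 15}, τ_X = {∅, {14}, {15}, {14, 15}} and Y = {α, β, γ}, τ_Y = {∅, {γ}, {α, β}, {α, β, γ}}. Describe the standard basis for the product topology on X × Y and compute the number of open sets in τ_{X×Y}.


Basis B = {∅ × ∅, {14} × {γ}, {15} × {γ}, {14} × {α, β}, {14, 15} × {γ}, {15} × {α, β}, {14} × {α, β, γ}, {15} × {α, β, γ}, {14, 15} × {α, β}, {14, 15} × {α, β, γ}}; |τ_{X×Y}| = 16.

Enumerate products U × V with U ∈ τ_X, V ∈ τ_Y (deduplicated):
  ∅ × ∅ = {} (∅)
  {14} × {γ} = {(14,γ)}
  {15} × {γ} = {(15,γ)}
  {14} × {α, β} = {(14,α), (14,β)}
  {14, 15} × {γ} = {(14,γ), (15,γ)}
  {15} × {α, β} = {(15,α), (15,β)}
  {14} × {α, β, γ} = {(14,α), (14,β), (14,γ)}
  {15} × {α, β, γ} = {(15,α), (15,β), (15,γ)}
  {14, 15} × {α, β} = {(14,α), (14,β), (15,α), (15,β)}
  {14, 15} × {α, β, γ} = {(14,α), (14,β), (14,γ), (15,α), (15,β), (15,γ)}
These 10 distinct sets form the basis B.
Close under arbitrary unions to get τ_{X×Y}; counting gives |τ_{X×Y}| = 16.


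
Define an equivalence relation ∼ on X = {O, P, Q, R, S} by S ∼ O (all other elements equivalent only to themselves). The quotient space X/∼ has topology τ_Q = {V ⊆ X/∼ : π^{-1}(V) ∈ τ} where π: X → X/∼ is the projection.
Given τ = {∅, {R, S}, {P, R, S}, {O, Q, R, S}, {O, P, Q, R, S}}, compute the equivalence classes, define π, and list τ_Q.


X/∼ = {[O=S], [P], [Q], [R]}; |τ_Q| = 3.

Equivalence classes: [O=S], [P], [Q], [R].
Quotient map π: X → X/∼ sends O ↦ [O=S], P ↦ [P], Q ↦ [Q], R ↦ [R], S ↦ [O=S].
For each subset V ⊆ X/∼, compute π^{-1}(V) ⊆ X and check whether π^{-1}(V) ∈ τ. V is open in τ_Q iff π^{-1}(V) ∈ τ.
  V = {}: π^{-1}(V) = ∅ ∈ τ ✓.
  V = {[O=S]}: π^{-1}(V) = {O, S} ∉ τ ✗.
  V = {[P]}: π^{-1}(V) = {P} ∉ τ ✗.
  V = {[O=S], [P]}: π^{-1}(V) = {O, P, S} ∉ τ ✗.
  V = {[Q]}: π^{-1}(V) = {Q} ∉ τ ✗.
  V = {[O=S], [Q]}: π^{-1}(V) = {O, Q, S} ∉ τ ✗.
  V = {[P], [Q]}: π^{-1}(V) = {P, Q} ∉ τ ✗.
  V = {[O=S], [P], [Q]}: π^{-1}(V) = {O, P, Q, S} ∉ τ ✗.
  V = {[R]}: π^{-1}(V) = {R} ∉ τ ✗.
  V = {[O=S], [R]}: π^{-1}(V) = {O, R, S} ∉ τ ✗.
  V = {[P], [R]}: π^{-1}(V) = {P, R} ∉ τ ✗.
  V = {[O=S], [P], [R]}: π^{-1}(V) = {O, P, R, S} ∉ τ ✗.
  V = {[Q], [R]}: π^{-1}(V) = {Q, R} ∉ τ ✗.
  V = {[O=S], [Q], [R]}: π^{-1}(V) = {O, Q, R, S} ∈ τ ✓.
  V = {[P], [Q], [R]}: π^{-1}(V) = {P, Q, R} ∉ τ ✗.
  V = {[O=S], [P], [Q], [R]}: π^{-1}(V) = {O, P, Q, R, S} ∈ τ ✓.
Open sets in the quotient: τ_Q = {{}, {[O=S], [Q], [R]}, {[O=S], [P], [Q], [R]}} (3 elements).


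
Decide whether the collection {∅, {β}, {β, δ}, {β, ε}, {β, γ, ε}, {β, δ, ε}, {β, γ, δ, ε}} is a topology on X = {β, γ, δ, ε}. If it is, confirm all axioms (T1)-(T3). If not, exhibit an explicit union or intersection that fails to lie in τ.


τ IS a topology on X.

Axiom (T1): ∅ ∈ τ? Yes; X ∈ τ? Yes.
Axiom (T2/T3): check pairwise unions and intersections of members of τ.
All pairwise intersections and unions checked — each lies in τ. Therefore τ satisfies (T1), (T2), (T3): it IS a topology on X.


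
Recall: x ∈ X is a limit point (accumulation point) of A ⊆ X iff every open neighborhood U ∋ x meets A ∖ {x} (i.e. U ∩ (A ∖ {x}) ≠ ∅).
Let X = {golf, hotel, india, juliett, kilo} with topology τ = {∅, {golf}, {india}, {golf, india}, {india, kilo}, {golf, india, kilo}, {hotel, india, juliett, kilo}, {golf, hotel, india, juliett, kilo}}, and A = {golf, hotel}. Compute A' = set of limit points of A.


A' = {juliett}

For each x ∈ X, list the open sets U ∈ τ with x ∈ U, then check whether U ∩ (A ∖ {x}) ≠ ∅ for every such U.
  x = golf: open {golf} ∋ x has {golf} ∩ (A ∖ {golf}) = ∅, so x is NOT a limit point.
  x = hotel: open {hotel, india, juliett, kilo} ∋ x has {hotel, india, juliett, kilo} ∩ (A ∖ {hotel}) = ∅, so x is NOT a limit point.
  x = india: open {india} ∋ x has {india} ∩ (A ∖ {india}) = ∅, so x is NOT a limit point.
  x = juliett: opens ∋ x are {hotel, india, juliett, kilo}, {golf, hotel, india, juliett, kilo}; each meets A ∖ {juliett}, so x IS a limit point.
  x = kilo: open {india, kilo} ∋ x has {india, kilo} ∩ (A ∖ {kilo}) = ∅, so x is NOT a limit point.
Collecting: A' = {juliett}.


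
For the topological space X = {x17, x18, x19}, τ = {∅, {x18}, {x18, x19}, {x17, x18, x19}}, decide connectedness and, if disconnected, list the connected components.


(X, τ) is connected.

Find clopen sets (U ∈ τ with X ∖ U ∈ τ):
  U = ∅, X ∖ U = {x17, x18, x19} — both open, so U is clopen.
  U = {x17, x18, x19}, X ∖ U = ∅ — both open, so U is clopen.
Only trivial clopens (∅ and X) exist, so (X, τ) is connected.
Compute connected components by grouping points that agree on all clopens:
  component: {x17, x18, x19}


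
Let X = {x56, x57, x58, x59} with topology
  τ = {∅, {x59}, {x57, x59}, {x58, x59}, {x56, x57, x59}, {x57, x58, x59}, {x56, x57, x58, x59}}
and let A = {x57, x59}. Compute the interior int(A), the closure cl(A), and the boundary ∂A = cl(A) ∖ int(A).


int(A) = {x57, x59}, cl(A) = {x56, x57, x58, x59}, ∂A = {x56, x58}.

Closed sets in (X, τ) are complements of opens:
  closed(X, τ) = {∅, {x56}, {x58}, {x56, x57}, {x56, x58}, {x56, x57, x58}, {x56, x57, x58, x59}}.
int(A) = ⋃ {U ∈ τ : U ⊆ A}. Opens contained in A: ∅, {x59}, {x57, x59}.
Taking the union of these: int(A) = {x57, x59}.
cl(A) = ⋂ {C closed : A ⊆ C}. Closed sets containing A: {x56, x57, x58, x59}.
Intersecting these: cl(A) = {x56, x57, x58, x59}.
∂A = cl(A) ∖ int(A) = {x56, x57, x58, x59} ∖ {x57, x59} = {x56, x58}.


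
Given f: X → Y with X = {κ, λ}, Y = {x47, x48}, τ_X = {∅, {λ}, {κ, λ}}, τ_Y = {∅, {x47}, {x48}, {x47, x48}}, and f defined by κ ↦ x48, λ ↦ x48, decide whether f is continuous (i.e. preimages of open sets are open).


f IS continuous.

Compute f^{-1}(U) for each U ∈ τ_Y:
  U = ∅: f^{-1}(U) = ∅ ∈ τ_X ✓.
  U = {x47}: f^{-1}(U) = ∅ ∈ τ_X ✓.
  U = {x48}: f^{-1}(U) = {κ, λ} ∈ τ_X ✓.
  U = {x47, x48}: f^{-1}(U) = {κ, λ} ∈ τ_X ✓.
Every preimage lies in τ_X, so f IS continuous.


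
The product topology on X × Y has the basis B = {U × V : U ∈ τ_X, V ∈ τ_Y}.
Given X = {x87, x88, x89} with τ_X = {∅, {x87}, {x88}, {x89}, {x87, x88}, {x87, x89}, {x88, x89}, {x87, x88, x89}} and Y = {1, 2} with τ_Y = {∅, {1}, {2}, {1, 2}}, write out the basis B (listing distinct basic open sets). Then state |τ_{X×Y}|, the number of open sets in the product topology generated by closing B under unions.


Basis B = {∅ × ∅, {x87} × {1}, {x87} × {2}, {x88} × {1}, {x88} × {2}, {x89} × {1}, {x89} × {2}, {x87} × {1, 2}, {x87, x88} × {1}, {x87, x89} × {1}, {x87, x88} × {2}, {x87, x89} × {2}, {x88} × {1, 2}, {x88, x89} × {1}, {x88, x89} × {2}, {x89} × {1, 2}, {x87, x88, x89} × {1}, {x87, x88, x89} × {2}, {x87, x88} × {1, 2}, {x87, x89} × {1, 2}, {x88, x89} × {1, 2}, {x87, x88, x89} × {1, 2}}; |τ_{X×Y}| = 64.

Enumerate products U × V with U ∈ τ_X, V ∈ τ_Y (deduplicated):
  ∅ × ∅ = {} (∅)
  {x87} × {1} = {(x87,1)}
  {x87} × {2} = {(x87,2)}
  {x88} × {1} = {(x88,1)}
  {x88} × {2} = {(x88,2)}
  {x89} × {1} = {(x89,1)}
  {x89} × {2} = {(x89,2)}
  {x87} × {1, 2} = {(x87,1), (x87,2)}
  {x87, x88} × {1} = {(x87,1), (x88,1)}
  {x87, x89} × {1} = {(x87,1), (x89,1)}
  {x87, x88} × {2} = {(x87,2), (x88,2)}
  {x87, x89} × {2} = {(x87,2), (x89,2)}
  {x88} × {1, 2} = {(x88,1), (x88,2)}
  {x88, x89} × {1} = {(x88,1), (x89,1)}
  {x88, x89} × {2} = {(x88,2), (x89,2)}
  {x89} × {1, 2} = {(x89,1), (x89,2)}
  {x87, x88, x89} × {1} = {(x87,1), (x88,1), (x89,1)}
  {x87, x88, x89} × {2} = {(x87,2), (x88,2), (x89,2)}
  {x87, x88} × {1, 2} = {(x87,1), (x87,2), (x88,1), (x88,2)}
  {x87, x89} × {1, 2} = {(x87,1), (x87,2), (x89,1), (x89,2)}
  {x88, x89} × {1, 2} = {(x88,1), (x88,2), (x89,1), (x89,2)}
  {x87, x88, x89} × {1, 2} = {(x87,1), (x87,2), (x88,1), (x88,2), (x89,1), (x89,2)}
These 22 distinct sets form the basis B.
Close under arbitrary unions to get τ_{X×Y}; counting gives |τ_{X×Y}| = 64.


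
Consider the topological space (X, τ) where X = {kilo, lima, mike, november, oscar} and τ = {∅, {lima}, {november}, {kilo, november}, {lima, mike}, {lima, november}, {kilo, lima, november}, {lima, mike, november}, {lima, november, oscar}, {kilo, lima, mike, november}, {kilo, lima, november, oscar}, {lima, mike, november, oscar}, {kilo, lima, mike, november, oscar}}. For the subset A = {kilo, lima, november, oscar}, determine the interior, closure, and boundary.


int(A) = {kilo, lima, november, oscar}, cl(A) = {kilo, lima, mike, november, oscar}, ∂A = {mike}.

Closed sets in (X, τ) are complements of opens:
  closed(X, τ) = {∅, {kilo}, {mike}, {oscar}, {kilo, mike}, {kilo, oscar}, {mike, oscar}, {kilo, mike, oscar}, {kilo, november, oscar}, {lima, mike, oscar}, {kilo, lima, mike, oscar}, {kilo, mike, november, oscar}, {kilo, lima, mike, november, oscar}}.
int(A) = ⋃ {U ∈ τ : U ⊆ A}. Opens contained in A: ∅, {lima}, {november}, {kilo, november}, {lima, november}, {kilo, lima, november}, {lima, november, oscar}, {kilo, lima, november, oscar}.
Taking the union of these: int(A) = {kilo, lima, november, oscar}.
cl(A) = ⋂ {C closed : A ⊆ C}. Closed sets containing A: {kilo, lima, mike, november, oscar}.
Intersecting these: cl(A) = {kilo, lima, mike, november, oscar}.
∂A = cl(A) ∖ int(A) = {kilo, lima, mike, november, oscar} ∖ {kilo, lima, november, oscar} = {mike}.


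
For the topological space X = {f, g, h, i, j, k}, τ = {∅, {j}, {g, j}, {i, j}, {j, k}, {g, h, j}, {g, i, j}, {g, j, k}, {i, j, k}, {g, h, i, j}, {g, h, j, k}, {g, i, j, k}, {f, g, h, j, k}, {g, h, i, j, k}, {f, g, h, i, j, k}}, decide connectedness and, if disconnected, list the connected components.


(X, τ) is connected.

Find clopen sets (U ∈ τ with X ∖ U ∈ τ):
  U = ∅, X ∖ U = {f, g, h, i, j, k} — both open, so U is clopen.
  U = {f, g, h, i, j, k}, X ∖ U = ∅ — both open, so U is clopen.
Only trivial clopens (∅ and X) exist, so (X, τ) is connected.
Compute connected components by grouping points that agree on all clopens:
  component: {f, g, h, i, j, k}


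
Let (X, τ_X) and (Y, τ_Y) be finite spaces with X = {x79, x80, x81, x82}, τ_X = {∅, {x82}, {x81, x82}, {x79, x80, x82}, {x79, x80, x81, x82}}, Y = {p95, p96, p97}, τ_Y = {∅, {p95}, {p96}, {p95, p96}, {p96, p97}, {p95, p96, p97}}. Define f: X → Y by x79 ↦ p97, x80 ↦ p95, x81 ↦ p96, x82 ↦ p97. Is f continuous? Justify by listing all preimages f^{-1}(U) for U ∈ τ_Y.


f is NOT continuous.

Compute f^{-1}(U) for each U ∈ τ_Y:
  U = ∅: f^{-1}(U) = ∅ ∈ τ_X ✓.
  U = {p95}: f^{-1}(U) = {x80} ∉ τ_X ✗.
  U = {p96}: f^{-1}(U) = {x81} ∉ τ_X ✗.
  U = {p95, p96}: f^{-1}(U) = {x80, x81} ∉ τ_X ✗.
  U = {p96, p97}: f^{-1}(U) = {x79, x81, x82} ∉ τ_X ✗.
  U = {p95, p96, p97}: f^{-1}(U) = {x79, x80, x81, x82} ∈ τ_X ✓.
Found U = {p95} with f^{-1}(U) = {x80} not in τ_X. Therefore f is NOT continuous.


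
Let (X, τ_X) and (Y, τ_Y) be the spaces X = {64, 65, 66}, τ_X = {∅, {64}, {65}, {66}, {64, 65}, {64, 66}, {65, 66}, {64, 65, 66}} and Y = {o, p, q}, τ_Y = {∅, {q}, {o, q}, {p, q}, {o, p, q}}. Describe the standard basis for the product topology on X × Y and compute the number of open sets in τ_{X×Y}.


Basis B = {∅ × ∅, {64} × {q}, {65} × {q}, {66} × {q}, {64} × {o, q}, {64} × {p, q}, {64, 65} × {q}, {64, 66} × {q}, {65} × {o, q}, {65} × {p, q}, {65, 66} × {q}, {66} × {o, q}, {66} × {p, q}, {64} × {o, p, q}, {64, 65, 66} × {q}, {65} × {o, p, q}, {66} × {o, p, q}, {64, 65} × {o, q}, {64, 66} × {o, q}, {64, 65} × {p, q}, {64, 66} × {p, q}, {65, 66} × {o, q}, {65, 66} × {p, q}, {64, 65} × {o, p, q}, {64, 66} × {o, p, q}, {64, 65, 66} × {o, q}, {64, 65, 66} × {p, q}, {65, 66} × {o, p, q}, {64, 65, 66} × {o, p, q}}; |τ_{X×Y}| = 125.

Enumerate products U × V with U ∈ τ_X, V ∈ τ_Y (deduplicated):
  ∅ × ∅ = {} (∅)
  {64} × {q} = {(64,q)}
  {65} × {q} = {(65,q)}
  {66} × {q} = {(66,q)}
  {64} × {o, q} = {(64,o), (64,q)}
  {64} × {p, q} = {(64,p), (64,q)}
  {64, 65} × {q} = {(64,q), (65,q)}
  {64, 66} × {q} = {(64,q), (66,q)}
  {65} × {o, q} = {(65,o), (65,q)}
  {65} × {p, q} = {(65,p), (65,q)}
  {65, 66} × {q} = {(65,q), (66,q)}
  {66} × {o, q} = {(66,o), (66,q)}
  {66} × {p, q} = {(66,p), (66,q)}
  {64} × {o, p, q} = {(64,o), (64,p), (64,q)}
  {64, 65, 66} × {q} = {(64,q), (65,q), (66,q)}
  {65} × {o, p, q} = {(65,o), (65,p), (65,q)}
  {66} × {o, p, q} = {(66,o), (66,p), (66,q)}
  {64, 65} × {o, q} = {(64,o), (64,q), (65,o), (65,q)}
  {64, 66} × {o, q} = {(64,o), (64,q), (66,o), (66,q)}
  {64, 65} × {p, q} = {(64,p), (64,q), (65,p), (65,q)}
  {64, 66} × {p, q} = {(64,p), (64,q), (66,p), (66,q)}
  {65, 66} × {o, q} = {(65,o), (65,q), (66,o), (66,q)}
  {65, 66} × {p, q} = {(65,p), (65,q), (66,p), (66,q)}
  {64, 65} × {o, p, q} = {(64,o), (64,p), (64,q), (65,o), (65,p), (65,q)}
  {64, 66} × {o, p, q} = {(64,o), (64,p), (64,q), (66,o), (66,p), (66,q)}
  {64, 65, 66} × {o, q} = {(64,o), (64,q), (65,o), (65,q), (66,o), (66,q)}
  {64, 65, 66} × {p, q} = {(64,p), (64,q), (65,p), (65,q), (66,p), (66,q)}
  {65, 66} × {o, p, q} = {(65,o), (65,p), (65,q), (66,o), (66,p), (66,q)}
  {64, 65, 66} × {o, p, q} = {(64,o), (64,p), (64,q), (65,o), (65,p), (65,q), (66,o), (66,p), (66,q)}
These 29 distinct sets form the basis B.
Close under arbitrary unions to get τ_{X×Y}; counting gives |τ_{X×Y}| = 125.


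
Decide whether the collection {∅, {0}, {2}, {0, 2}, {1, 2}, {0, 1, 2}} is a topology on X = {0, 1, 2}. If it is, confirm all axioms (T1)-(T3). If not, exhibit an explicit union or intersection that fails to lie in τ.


τ IS a topology on X.

Axiom (T1): ∅ ∈ τ? Yes; X ∈ τ? Yes.
Axiom (T2/T3): check pairwise unions and intersections of members of τ.
All pairwise intersections and unions checked — each lies in τ. Therefore τ satisfies (T1), (T2), (T3): it IS a topology on X.


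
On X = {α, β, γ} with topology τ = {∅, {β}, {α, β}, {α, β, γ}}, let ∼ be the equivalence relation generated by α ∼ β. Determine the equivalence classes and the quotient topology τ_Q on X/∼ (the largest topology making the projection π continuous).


X/∼ = {[α=β], [γ]}; |τ_Q| = 3.

Equivalence classes: [α=β], [γ].
Quotient map π: X → X/∼ sends α ↦ [α=β], β ↦ [α=β], γ ↦ [γ].
For each subset V ⊆ X/∼, compute π^{-1}(V) ⊆ X and check whether π^{-1}(V) ∈ τ. V is open in τ_Q iff π^{-1}(V) ∈ τ.
  V = {}: π^{-1}(V) = ∅ ∈ τ ✓.
  V = {[α=β]}: π^{-1}(V) = {α, β} ∈ τ ✓.
  V = {[γ]}: π^{-1}(V) = {γ} ∉ τ ✗.
  V = {[α=β], [γ]}: π^{-1}(V) = {α, β, γ} ∈ τ ✓.
Open sets in the quotient: τ_Q = {{}, {[α=β]}, {[α=β], [γ]}} (3 elements).


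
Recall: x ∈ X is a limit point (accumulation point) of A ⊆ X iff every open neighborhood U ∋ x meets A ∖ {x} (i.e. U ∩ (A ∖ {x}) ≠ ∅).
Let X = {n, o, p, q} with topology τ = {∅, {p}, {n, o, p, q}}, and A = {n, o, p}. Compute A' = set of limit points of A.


A' = {n, o, q}

For each x ∈ X, list the open sets U ∈ τ with x ∈ U, then check whether U ∩ (A ∖ {x}) ≠ ∅ for every such U.
  x = n: opens ∋ x are {n, o, p, q}; each meets A ∖ {n}, so x IS a limit point.
  x = o: opens ∋ x are {n, o, p, q}; each meets A ∖ {o}, so x IS a limit point.
  x = p: open {p} ∋ x has {p} ∩ (A ∖ {p}) = ∅, so x is NOT a limit point.
  x = q: opens ∋ x are {n, o, p, q}; each meets A ∖ {q}, so x IS a limit point.
Collecting: A' = {n, o, q}.


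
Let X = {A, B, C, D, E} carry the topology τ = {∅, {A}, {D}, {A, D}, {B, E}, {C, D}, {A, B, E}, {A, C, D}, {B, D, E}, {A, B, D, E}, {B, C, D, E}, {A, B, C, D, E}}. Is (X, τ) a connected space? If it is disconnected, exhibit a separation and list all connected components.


(X, τ) is disconnected; components = [{A}, {B, E}, {C, D}].

Find clopen sets (U ∈ τ with X ∖ U ∈ τ):
  U = ∅, X ∖ U = {A, B, C, D, E} — both open, so U is clopen.
  U = {A}, X ∖ U = {B, C, D, E} — both open, so U is clopen.
  U = {B, E}, X ∖ U = {A, C, D} — both open, so U is clopen.
  U = {C, D}, X ∖ U = {A, B, E} — both open, so U is clopen.
  U = {A, B, E}, X ∖ U = {C, D} — both open, so U is clopen.
  U = {A, C, D}, X ∖ U = {B, E} — both open, so U is clopen.
  U = {B, C, D, E}, X ∖ U = {A} — both open, so U is clopen.
  U = {A, B, C, D, E}, X ∖ U = ∅ — both open, so U is clopen.
Nontrivial clopen(s) exist: e.g. {A}. So (X, τ) is disconnected.
Compute connected components by grouping points that agree on all clopens:
  component: {A}
  component: {B, E}
  component: {C, D}


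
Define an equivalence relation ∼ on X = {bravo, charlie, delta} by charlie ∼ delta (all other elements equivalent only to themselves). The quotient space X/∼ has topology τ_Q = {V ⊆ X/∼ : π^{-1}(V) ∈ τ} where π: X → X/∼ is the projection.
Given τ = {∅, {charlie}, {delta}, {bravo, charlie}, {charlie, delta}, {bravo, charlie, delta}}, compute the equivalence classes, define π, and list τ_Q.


X/∼ = {[bravo], [charlie=delta]}; |τ_Q| = 3.

Equivalence classes: [bravo], [charlie=delta].
Quotient map π: X → X/∼ sends bravo ↦ [bravo], charlie ↦ [charlie=delta], delta ↦ [charlie=delta].
For each subset V ⊆ X/∼, compute π^{-1}(V) ⊆ X and check whether π^{-1}(V) ∈ τ. V is open in τ_Q iff π^{-1}(V) ∈ τ.
  V = {}: π^{-1}(V) = ∅ ∈ τ ✓.
  V = {[bravo]}: π^{-1}(V) = {bravo} ∉ τ ✗.
  V = {[charlie=delta]}: π^{-1}(V) = {charlie, delta} ∈ τ ✓.
  V = {[bravo], [charlie=delta]}: π^{-1}(V) = {bravo, charlie, delta} ∈ τ ✓.
Open sets in the quotient: τ_Q = {{}, {[charlie=delta]}, {[bravo], [charlie=delta]}} (3 elements).


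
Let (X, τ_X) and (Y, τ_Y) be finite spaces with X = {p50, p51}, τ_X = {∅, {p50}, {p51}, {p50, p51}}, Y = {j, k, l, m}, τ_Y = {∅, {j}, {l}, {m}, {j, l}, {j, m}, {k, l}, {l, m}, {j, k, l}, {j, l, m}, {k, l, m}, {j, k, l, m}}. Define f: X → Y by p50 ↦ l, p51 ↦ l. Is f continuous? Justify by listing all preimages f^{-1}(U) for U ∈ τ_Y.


f IS continuous.

Compute f^{-1}(U) for each U ∈ τ_Y:
  U = ∅: f^{-1}(U) = ∅ ∈ τ_X ✓.
  U = {j}: f^{-1}(U) = ∅ ∈ τ_X ✓.
  U = {l}: f^{-1}(U) = {p50, p51} ∈ τ_X ✓.
  U = {m}: f^{-1}(U) = ∅ ∈ τ_X ✓.
  U = {j, l}: f^{-1}(U) = {p50, p51} ∈ τ_X ✓.
  U = {j, m}: f^{-1}(U) = ∅ ∈ τ_X ✓.
  U = {k, l}: f^{-1}(U) = {p50, p51} ∈ τ_X ✓.
  U = {l, m}: f^{-1}(U) = {p50, p51} ∈ τ_X ✓.
  U = {j, k, l}: f^{-1}(U) = {p50, p51} ∈ τ_X ✓.
  U = {j, l, m}: f^{-1}(U) = {p50, p51} ∈ τ_X ✓.
  U = {k, l, m}: f^{-1}(U) = {p50, p51} ∈ τ_X ✓.
  U = {j, k, l, m}: f^{-1}(U) = {p50, p51} ∈ τ_X ✓.
Every preimage lies in τ_X, so f IS continuous.


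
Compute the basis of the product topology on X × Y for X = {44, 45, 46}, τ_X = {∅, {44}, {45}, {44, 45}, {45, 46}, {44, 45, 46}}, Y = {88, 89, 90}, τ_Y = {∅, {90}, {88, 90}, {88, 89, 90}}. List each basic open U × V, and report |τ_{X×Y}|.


Basis B = {∅ × ∅, {44} × {90}, {45} × {90}, {44} × {88, 90}, {44, 45} × {90}, {45} × {88, 90}, {45, 46} × {90}, {44} × {88, 89, 90}, {44, 45, 46} × {90}, {45} × {88, 89, 90}, {44, 45} × {88, 90}, {45, 46} × {88, 90}, {44, 45} × {88, 89, 90}, {44, 45, 46} × {88, 90}, {45, 46} × {88, 89, 90}, {44, 45, 46} × {88, 89, 90}}; |τ_{X×Y}| = 40.

Enumerate products U × V with U ∈ τ_X, V ∈ τ_Y (deduplicated):
  ∅ × ∅ = {} (∅)
  {44} × {90} = {(44,90)}
  {45} × {90} = {(45,90)}
  {44} × {88, 90} = {(44,88), (44,90)}
  {44, 45} × {90} = {(44,90), (45,90)}
  {45} × {88, 90} = {(45,88), (45,90)}
  {45, 46} × {90} = {(45,90), (46,90)}
  {44} × {88, 89, 90} = {(44,88), (44,89), (44,90)}
  {44, 45, 46} × {90} = {(44,90), (45,90), (46,90)}
  {45} × {88, 89, 90} = {(45,88), (45,89), (45,90)}
  {44, 45} × {88, 90} = {(44,88), (44,90), (45,88), (45,90)}
  {45, 46} × {88, 90} = {(45,88), (45,90), (46,88), (46,90)}
  {44, 45} × {88, 89, 90} = {(44,88), (44,89), (44,90), (45,88), (45,89), (45,90)}
  {44, 45, 46} × {88, 90} = {(44,88), (44,90), (45,88), (45,90), (46,88), (46,90)}
  {45, 46} × {88, 89, 90} = {(45,88), (45,89), (45,90), (46,88), (46,89), (46,90)}
  {44, 45, 46} × {88, 89, 90} = {(44,88), (44,89), (44,90), (45,88), (45,89), (45,90), (46,88), (46,89), (46,90)}
These 16 distinct sets form the basis B.
Close under arbitrary unions to get τ_{X×Y}; counting gives |τ_{X×Y}| = 40.


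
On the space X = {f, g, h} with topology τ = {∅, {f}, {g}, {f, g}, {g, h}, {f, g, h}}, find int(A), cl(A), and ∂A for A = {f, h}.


int(A) = {f}, cl(A) = {f, h}, ∂A = {h}.

Closed sets in (X, τ) are complements of opens:
  closed(X, τ) = {∅, {f}, {h}, {f, h}, {g, h}, {f, g, h}}.
int(A) = ⋃ {U ∈ τ : U ⊆ A}. Opens contained in A: ∅, {f}.
Taking the union of these: int(A) = {f}.
cl(A) = ⋂ {C closed : A ⊆ C}. Closed sets containing A: {f, h}, {f, g, h}.
Intersecting these: cl(A) = {f, h}.
∂A = cl(A) ∖ int(A) = {f, h} ∖ {f} = {h}.


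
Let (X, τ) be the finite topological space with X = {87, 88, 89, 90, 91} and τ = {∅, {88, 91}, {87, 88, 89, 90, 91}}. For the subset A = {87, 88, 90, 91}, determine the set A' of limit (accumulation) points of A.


A' = {87, 88, 89, 90, 91}

For each x ∈ X, list the open sets U ∈ τ with x ∈ U, then check whether U ∩ (A ∖ {x}) ≠ ∅ for every such U.
  x = 87: opens ∋ x are {87, 88, 89, 90, 91}; each meets A ∖ {87}, so x IS a limit point.
  x = 88: opens ∋ x are {88, 91}, {87, 88, 89, 90, 91}; each meets A ∖ {88}, so x IS a limit point.
  x = 89: opens ∋ x are {87, 88, 89, 90, 91}; each meets A ∖ {89}, so x IS a limit point.
  x = 90: opens ∋ x are {87, 88, 89, 90, 91}; each meets A ∖ {90}, so x IS a limit point.
  x = 91: opens ∋ x are {88, 91}, {87, 88, 89, 90, 91}; each meets A ∖ {91}, so x IS a limit point.
Collecting: A' = {87, 88, 89, 90, 91}.


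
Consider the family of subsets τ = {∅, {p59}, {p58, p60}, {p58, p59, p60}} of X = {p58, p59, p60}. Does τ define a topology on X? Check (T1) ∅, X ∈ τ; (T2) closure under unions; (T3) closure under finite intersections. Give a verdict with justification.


τ IS a topology on X.

Axiom (T1): ∅ ∈ τ? Yes; X ∈ τ? Yes.
Axiom (T2/T3): check pairwise unions and intersections of members of τ.
All pairwise intersections and unions checked — each lies in τ. Therefore τ satisfies (T1), (T2), (T3): it IS a topology on X.


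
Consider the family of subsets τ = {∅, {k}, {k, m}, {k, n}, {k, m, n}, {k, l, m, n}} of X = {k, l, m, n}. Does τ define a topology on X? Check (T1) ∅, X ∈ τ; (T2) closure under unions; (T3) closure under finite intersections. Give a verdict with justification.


τ IS a topology on X.

Axiom (T1): ∅ ∈ τ? Yes; X ∈ τ? Yes.
Axiom (T2/T3): check pairwise unions and intersections of members of τ.
All pairwise intersections and unions checked — each lies in τ. Therefore τ satisfies (T1), (T2), (T3): it IS a topology on X.


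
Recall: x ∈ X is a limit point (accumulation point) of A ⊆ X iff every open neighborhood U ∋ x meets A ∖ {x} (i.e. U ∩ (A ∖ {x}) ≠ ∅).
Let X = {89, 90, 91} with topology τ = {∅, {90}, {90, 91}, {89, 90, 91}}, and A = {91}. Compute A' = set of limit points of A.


A' = {89}

For each x ∈ X, list the open sets U ∈ τ with x ∈ U, then check whether U ∩ (A ∖ {x}) ≠ ∅ for every such U.
  x = 89: opens ∋ x are {89, 90, 91}; each meets A ∖ {89}, so x IS a limit point.
  x = 90: open {90} ∋ x has {90} ∩ (A ∖ {90}) = ∅, so x is NOT a limit point.
  x = 91: open {90, 91} ∋ x has {90, 91} ∩ (A ∖ {91}) = ∅, so x is NOT a limit point.
Collecting: A' = {89}.


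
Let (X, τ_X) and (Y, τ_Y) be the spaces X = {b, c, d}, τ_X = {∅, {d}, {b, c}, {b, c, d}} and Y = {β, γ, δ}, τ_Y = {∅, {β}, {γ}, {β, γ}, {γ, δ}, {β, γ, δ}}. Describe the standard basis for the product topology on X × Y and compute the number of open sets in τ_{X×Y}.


Basis B = {∅ × ∅, {d} × {β}, {d} × {γ}, {b, c} × {β}, {b, c} × {γ}, {d} × {β, γ}, {d} × {γ, δ}, {b, c, d} × {β}, {b, c, d} × {γ}, {d} × {β, γ, δ}, {b, c} × {β, γ}, {b, c} × {γ, δ}, {b, c} × {β, γ, δ}, {b, c, d} × {β, γ}, {b, c, d} × {γ, δ}, {b, c, d} × {β, γ, δ}}; |τ_{X×Y}| = 36.

Enumerate products U × V with U ∈ τ_X, V ∈ τ_Y (deduplicated):
  ∅ × ∅ = {} (∅)
  {d} × {β} = {(d,β)}
  {d} × {γ} = {(d,γ)}
  {b, c} × {β} = {(b,β), (c,β)}
  {b, c} × {γ} = {(b,γ), (c,γ)}
  {d} × {β, γ} = {(d,β), (d,γ)}
  {d} × {γ, δ} = {(d,γ), (d,δ)}
  {b, c, d} × {β} = {(b,β), (c,β), (d,β)}
  {b, c, d} × {γ} = {(b,γ), (c,γ), (d,γ)}
  {d} × {β, γ, δ} = {(d,β), (d,γ), (d,δ)}
  {b, c} × {β, γ} = {(b,β), (b,γ), (c,β), (c,γ)}
  {b, c} × {γ, δ} = {(b,γ), (b,δ), (c,γ), (c,δ)}
  {b, c} × {β, γ, δ} = {(b,β), (b,γ), (b,δ), (c,β), (c,γ), (c,δ)}
  {b, c, d} × {β, γ} = {(b,β), (b,γ), (c,β), (c,γ), (d,β), (d,γ)}
  {b, c, d} × {γ, δ} = {(b,γ), (b,δ), (c,γ), (c,δ), (d,γ), (d,δ)}
  {b, c, d} × {β, γ, δ} = {(b,β), (b,γ), (b,δ), (c,β), (c,γ), (c,δ), (d,β), (d,γ), (d,δ)}
These 16 distinct sets form the basis B.
Close under arbitrary unions to get τ_{X×Y}; counting gives |τ_{X×Y}| = 36.


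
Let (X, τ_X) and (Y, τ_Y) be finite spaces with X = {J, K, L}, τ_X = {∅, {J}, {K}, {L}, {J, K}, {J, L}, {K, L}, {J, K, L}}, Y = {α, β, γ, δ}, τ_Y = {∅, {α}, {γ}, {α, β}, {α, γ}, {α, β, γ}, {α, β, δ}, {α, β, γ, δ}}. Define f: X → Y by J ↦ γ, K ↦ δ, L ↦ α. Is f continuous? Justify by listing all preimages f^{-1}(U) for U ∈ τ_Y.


f IS continuous.

Compute f^{-1}(U) for each U ∈ τ_Y:
  U = ∅: f^{-1}(U) = ∅ ∈ τ_X ✓.
  U = {α}: f^{-1}(U) = {L} ∈ τ_X ✓.
  U = {γ}: f^{-1}(U) = {J} ∈ τ_X ✓.
  U = {α, β}: f^{-1}(U) = {L} ∈ τ_X ✓.
  U = {α, γ}: f^{-1}(U) = {J, L} ∈ τ_X ✓.
  U = {α, β, γ}: f^{-1}(U) = {J, L} ∈ τ_X ✓.
  U = {α, β, δ}: f^{-1}(U) = {K, L} ∈ τ_X ✓.
  U = {α, β, γ, δ}: f^{-1}(U) = {J, K, L} ∈ τ_X ✓.
Every preimage lies in τ_X, so f IS continuous.


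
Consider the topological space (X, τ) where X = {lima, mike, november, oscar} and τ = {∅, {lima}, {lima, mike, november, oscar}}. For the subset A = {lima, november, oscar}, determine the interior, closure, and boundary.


int(A) = {lima}, cl(A) = {lima, mike, november, oscar}, ∂A = {mike, november, oscar}.

Closed sets in (X, τ) are complements of opens:
  closed(X, τ) = {∅, {mike, november, oscar}, {lima, mike, november, oscar}}.
int(A) = ⋃ {U ∈ τ : U ⊆ A}. Opens contained in A: ∅, {lima}.
Taking the union of these: int(A) = {lima}.
cl(A) = ⋂ {C closed : A ⊆ C}. Closed sets containing A: {lima, mike, november, oscar}.
Intersecting these: cl(A) = {lima, mike, november, oscar}.
∂A = cl(A) ∖ int(A) = {lima, mike, november, oscar} ∖ {lima} = {mike, november, oscar}.


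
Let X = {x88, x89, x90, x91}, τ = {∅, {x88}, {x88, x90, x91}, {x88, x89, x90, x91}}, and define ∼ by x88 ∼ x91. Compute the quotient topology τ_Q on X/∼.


X/∼ = {[x88=x91], [x89], [x90]}; |τ_Q| = 3.

Equivalence classes: [x88=x91], [x89], [x90].
Quotient map π: X → X/∼ sends x88 ↦ [x88=x91], x89 ↦ [x89], x90 ↦ [x90], x91 ↦ [x88=x91].
For each subset V ⊆ X/∼, compute π^{-1}(V) ⊆ X and check whether π^{-1}(V) ∈ τ. V is open in τ_Q iff π^{-1}(V) ∈ τ.
  V = {}: π^{-1}(V) = ∅ ∈ τ ✓.
  V = {[x88=x91]}: π^{-1}(V) = {x88, x91} ∉ τ ✗.
  V = {[x89]}: π^{-1}(V) = {x89} ∉ τ ✗.
  V = {[x88=x91], [x89]}: π^{-1}(V) = {x88, x89, x91} ∉ τ ✗.
  V = {[x90]}: π^{-1}(V) = {x90} ∉ τ ✗.
  V = {[x88=x91], [x90]}: π^{-1}(V) = {x88, x90, x91} ∈ τ ✓.
  V = {[x89], [x90]}: π^{-1}(V) = {x89, x90} ∉ τ ✗.
  V = {[x88=x91], [x89], [x90]}: π^{-1}(V) = {x88, x89, x90, x91} ∈ τ ✓.
Open sets in the quotient: τ_Q = {{}, {[x88=x91], [x90]}, {[x88=x91], [x89], [x90]}} (3 elements).


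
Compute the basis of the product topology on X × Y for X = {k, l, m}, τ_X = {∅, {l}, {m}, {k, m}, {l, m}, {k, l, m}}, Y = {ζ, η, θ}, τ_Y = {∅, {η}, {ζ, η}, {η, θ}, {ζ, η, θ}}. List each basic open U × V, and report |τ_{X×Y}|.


Basis B = {∅ × ∅, {l} × {η}, {m} × {η}, {k, m} × {η}, {l} × {ζ, η}, {l} × {η, θ}, {l, m} × {η}, {m} × {ζ, η}, {m} × {η, θ}, {k, l, m} × {η}, {l} × {ζ, η, θ}, {m} × {ζ, η, θ}, {k, m} × {ζ, η}, {k, m} × {η, θ}, {l, m} × {ζ, η}, {l, m} × {η, θ}, {k, m} × {ζ, η, θ}, {k, l, m} × {ζ, η}, {k, l, m} × {η, θ}, {l, m} × {ζ, η, θ}, {k, l, m} × {ζ, η, θ}}; |τ_{X×Y}| = 70.

Enumerate products U × V with U ∈ τ_X, V ∈ τ_Y (deduplicated):
  ∅ × ∅ = {} (∅)
  {l} × {η} = {(l,η)}
  {m} × {η} = {(m,η)}
  {k, m} × {η} = {(k,η), (m,η)}
  {l} × {ζ, η} = {(l,ζ), (l,η)}
  {l} × {η, θ} = {(l,η), (l,θ)}
  {l, m} × {η} = {(l,η), (m,η)}
  {m} × {ζ, η} = {(m,ζ), (m,η)}
  {m} × {η, θ} = {(m,η), (m,θ)}
  {k, l, m} × {η} = {(k,η), (l,η), (m,η)}
  {l} × {ζ, η, θ} = {(l,ζ), (l,η), (l,θ)}
  {m} × {ζ, η, θ} = {(m,ζ), (m,η), (m,θ)}
  {k, m} × {ζ, η} = {(k,ζ), (k,η), (m,ζ), (m,η)}
  {k, m} × {η, θ} = {(k,η), (k,θ), (m,η), (m,θ)}
  {l, m} × {ζ, η} = {(l,ζ), (l,η), (m,ζ), (m,η)}
  {l, m} × {η, θ} = {(l,η), (l,θ), (m,η), (m,θ)}
  {k, m} × {ζ, η, θ} = {(k,ζ), (k,η), (k,θ), (m,ζ), (m,η), (m,θ)}
  {k, l, m} × {ζ, η} = {(k,ζ), (k,η), (l,ζ), (l,η), (m,ζ), (m,η)}
  {k, l, m} × {η, θ} = {(k,η), (k,θ), (l,η), (l,θ), (m,η), (m,θ)}
  {l, m} × {ζ, η, θ} = {(l,ζ), (l,η), (l,θ), (m,ζ), (m,η), (m,θ)}
  {k, l, m} × {ζ, η, θ} = {(k,ζ), (k,η), (k,θ), (l,ζ), (l,η), (l,θ), (m,ζ), (m,η), (m,θ)}
These 21 distinct sets form the basis B.
Close under arbitrary unions to get τ_{X×Y}; counting gives |τ_{X×Y}| = 70.


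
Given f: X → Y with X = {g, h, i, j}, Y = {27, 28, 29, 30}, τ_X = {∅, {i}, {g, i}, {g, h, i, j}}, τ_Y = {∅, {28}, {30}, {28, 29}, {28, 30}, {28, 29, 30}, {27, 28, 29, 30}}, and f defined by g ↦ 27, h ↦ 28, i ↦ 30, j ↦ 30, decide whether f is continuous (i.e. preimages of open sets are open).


f is NOT continuous.

Compute f^{-1}(U) for each U ∈ τ_Y:
  U = ∅: f^{-1}(U) = ∅ ∈ τ_X ✓.
  U = {28}: f^{-1}(U) = {h} ∉ τ_X ✗.
  U = {30}: f^{-1}(U) = {i, j} ∉ τ_X ✗.
  U = {28, 29}: f^{-1}(U) = {h} ∉ τ_X ✗.
  U = {28, 30}: f^{-1}(U) = {h, i, j} ∉ τ_X ✗.
  U = {28, 29, 30}: f^{-1}(U) = {h, i, j} ∉ τ_X ✗.
  U = {27, 28, 29, 30}: f^{-1}(U) = {g, h, i, j} ∈ τ_X ✓.
Found U = {28} with f^{-1}(U) = {h} not in τ_X. Therefore f is NOT continuous.


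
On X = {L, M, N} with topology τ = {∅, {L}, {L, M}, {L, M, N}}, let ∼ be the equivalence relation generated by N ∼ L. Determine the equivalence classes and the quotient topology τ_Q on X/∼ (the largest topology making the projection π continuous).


X/∼ = {[L=N], [M]}; |τ_Q| = 2.

Equivalence classes: [L=N], [M].
Quotient map π: X → X/∼ sends L ↦ [L=N], M ↦ [M], N ↦ [L=N].
For each subset V ⊆ X/∼, compute π^{-1}(V) ⊆ X and check whether π^{-1}(V) ∈ τ. V is open in τ_Q iff π^{-1}(V) ∈ τ.
  V = {}: π^{-1}(V) = ∅ ∈ τ ✓.
  V = {[L=N]}: π^{-1}(V) = {L, N} ∉ τ ✗.
  V = {[M]}: π^{-1}(V) = {M} ∉ τ ✗.
  V = {[L=N], [M]}: π^{-1}(V) = {L, M, N} ∈ τ ✓.
Open sets in the quotient: τ_Q = {{}, {[L=N], [M]}} (2 elements).


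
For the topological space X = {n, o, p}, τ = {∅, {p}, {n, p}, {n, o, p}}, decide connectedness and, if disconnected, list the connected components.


(X, τ) is connected.

Find clopen sets (U ∈ τ with X ∖ U ∈ τ):
  U = ∅, X ∖ U = {n, o, p} — both open, so U is clopen.
  U = {n, o, p}, X ∖ U = ∅ — both open, so U is clopen.
Only trivial clopens (∅ and X) exist, so (X, τ) is connected.
Compute connected components by grouping points that agree on all clopens:
  component: {n, o, p}


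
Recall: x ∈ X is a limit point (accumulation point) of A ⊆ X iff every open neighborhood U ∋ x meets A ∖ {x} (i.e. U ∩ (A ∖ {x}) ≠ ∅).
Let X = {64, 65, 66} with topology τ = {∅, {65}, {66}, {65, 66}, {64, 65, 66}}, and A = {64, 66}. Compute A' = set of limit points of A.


A' = {64}

For each x ∈ X, list the open sets U ∈ τ with x ∈ U, then check whether U ∩ (A ∖ {x}) ≠ ∅ for every such U.
  x = 64: opens ∋ x are {64, 65, 66}; each meets A ∖ {64}, so x IS a limit point.
  x = 65: open {65} ∋ x has {65} ∩ (A ∖ {65}) = ∅, so x is NOT a limit point.
  x = 66: open {66} ∋ x has {66} ∩ (A ∖ {66}) = ∅, so x is NOT a limit point.
Collecting: A' = {64}.


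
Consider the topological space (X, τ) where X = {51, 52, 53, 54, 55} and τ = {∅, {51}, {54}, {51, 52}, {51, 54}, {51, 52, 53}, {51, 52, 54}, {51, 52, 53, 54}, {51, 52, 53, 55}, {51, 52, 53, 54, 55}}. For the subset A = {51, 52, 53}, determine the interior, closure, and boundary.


int(A) = {51, 52, 53}, cl(A) = {51, 52, 53, 55}, ∂A = {55}.

Closed sets in (X, τ) are complements of opens:
  closed(X, τ) = {∅, {54}, {55}, {53, 55}, {54, 55}, {52, 53, 55}, {53, 54, 55}, {51, 52, 53, 55}, {52, 53, 54, 55}, {51, 52, 53, 54, 55}}.
int(A) = ⋃ {U ∈ τ : U ⊆ A}. Opens contained in A: ∅, {51}, {51, 52}, {51, 52, 53}.
Taking the union of these: int(A) = {51, 52, 53}.
cl(A) = ⋂ {C closed : A ⊆ C}. Closed sets containing A: {51, 52, 53, 55}, {51, 52, 53, 54, 55}.
Intersecting these: cl(A) = {51, 52, 53, 55}.
∂A = cl(A) ∖ int(A) = {51, 52, 53, 55} ∖ {51, 52, 53} = {55}.


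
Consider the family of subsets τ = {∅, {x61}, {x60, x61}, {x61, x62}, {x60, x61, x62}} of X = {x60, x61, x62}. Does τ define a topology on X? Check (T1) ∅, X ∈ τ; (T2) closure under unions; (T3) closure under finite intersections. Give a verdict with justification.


τ IS a topology on X.

Axiom (T1): ∅ ∈ τ? Yes; X ∈ τ? Yes.
Axiom (T2/T3): check pairwise unions and intersections of members of τ.
All pairwise intersections and unions checked — each lies in τ. Therefore τ satisfies (T1), (T2), (T3): it IS a topology on X.


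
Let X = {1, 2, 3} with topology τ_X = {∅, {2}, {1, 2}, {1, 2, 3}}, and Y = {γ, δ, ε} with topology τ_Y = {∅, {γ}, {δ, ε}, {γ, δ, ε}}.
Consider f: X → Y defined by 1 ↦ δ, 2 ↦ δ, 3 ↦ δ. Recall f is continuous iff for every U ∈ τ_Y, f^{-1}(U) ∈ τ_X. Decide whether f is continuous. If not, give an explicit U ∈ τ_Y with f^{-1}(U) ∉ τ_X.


f IS continuous.

Compute f^{-1}(U) for each U ∈ τ_Y:
  U = ∅: f^{-1}(U) = ∅ ∈ τ_X ✓.
  U = {γ}: f^{-1}(U) = ∅ ∈ τ_X ✓.
  U = {δ, ε}: f^{-1}(U) = {1, 2, 3} ∈ τ_X ✓.
  U = {γ, δ, ε}: f^{-1}(U) = {1, 2, 3} ∈ τ_X ✓.
Every preimage lies in τ_X, so f IS continuous.


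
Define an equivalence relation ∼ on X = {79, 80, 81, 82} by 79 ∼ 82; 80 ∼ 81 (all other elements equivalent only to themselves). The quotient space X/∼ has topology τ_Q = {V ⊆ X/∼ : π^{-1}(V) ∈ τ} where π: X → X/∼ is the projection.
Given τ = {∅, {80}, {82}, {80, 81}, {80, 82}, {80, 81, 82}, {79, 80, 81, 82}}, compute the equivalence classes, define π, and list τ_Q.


X/∼ = {[79=82], [80=81]}; |τ_Q| = 3.

Equivalence classes: [79=82], [80=81].
Quotient map π: X → X/∼ sends 79 ↦ [79=82], 80 ↦ [80=81], 81 ↦ [80=81], 82 ↦ [79=82].
For each subset V ⊆ X/∼, compute π^{-1}(V) ⊆ X and check whether π^{-1}(V) ∈ τ. V is open in τ_Q iff π^{-1}(V) ∈ τ.
  V = {}: π^{-1}(V) = ∅ ∈ τ ✓.
  V = {[79=82]}: π^{-1}(V) = {79, 82} ∉ τ ✗.
  V = {[80=81]}: π^{-1}(V) = {80, 81} ∈ τ ✓.
  V = {[79=82], [80=81]}: π^{-1}(V) = {79, 80, 81, 82} ∈ τ ✓.
Open sets in the quotient: τ_Q = {{}, {[80=81]}, {[79=82], [80=81]}} (3 elements).


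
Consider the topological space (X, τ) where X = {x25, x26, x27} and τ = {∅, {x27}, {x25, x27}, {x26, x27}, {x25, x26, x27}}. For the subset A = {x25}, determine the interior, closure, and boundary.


int(A) = ∅, cl(A) = {x25}, ∂A = {x25}.

Closed sets in (X, τ) are complements of opens:
  closed(X, τ) = {∅, {x25}, {x26}, {x25, x26}, {x25, x26, x27}}.
int(A) = ⋃ {U ∈ τ : U ⊆ A}. Opens contained in A: ∅.
Taking the union of these: int(A) = ∅.
cl(A) = ⋂ {C closed : A ⊆ C}. Closed sets containing A: {x25}, {x25, x26}, {x25, x26, x27}.
Intersecting these: cl(A) = {x25}.
∂A = cl(A) ∖ int(A) = {x25} ∖ ∅ = {x25}.


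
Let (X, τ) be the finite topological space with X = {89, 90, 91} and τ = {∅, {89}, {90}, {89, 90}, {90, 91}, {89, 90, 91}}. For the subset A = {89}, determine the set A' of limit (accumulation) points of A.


A' = ∅

For each x ∈ X, list the open sets U ∈ τ with x ∈ U, then check whether U ∩ (A ∖ {x}) ≠ ∅ for every such U.
  x = 89: open {89} ∋ x has {89} ∩ (A ∖ {89}) = ∅, so x is NOT a limit point.
  x = 90: open {90} ∋ x has {90} ∩ (A ∖ {90}) = ∅, so x is NOT a limit point.
  x = 91: open {90, 91} ∋ x has {90, 91} ∩ (A ∖ {91}) = ∅, so x is NOT a limit point.
Collecting: A' = ∅.
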